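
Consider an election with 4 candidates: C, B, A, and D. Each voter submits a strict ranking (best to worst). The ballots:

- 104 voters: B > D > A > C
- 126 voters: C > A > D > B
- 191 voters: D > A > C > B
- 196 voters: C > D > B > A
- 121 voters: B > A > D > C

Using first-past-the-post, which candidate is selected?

First-place votes: C 322, B 225, A 0, D 191.
C has the most first-place votes.

C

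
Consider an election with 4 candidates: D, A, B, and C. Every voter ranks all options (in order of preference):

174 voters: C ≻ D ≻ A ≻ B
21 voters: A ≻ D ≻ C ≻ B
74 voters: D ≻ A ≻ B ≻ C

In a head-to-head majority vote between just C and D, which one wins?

Voters preferring C to D: 174; preferring D to C: 95.
C wins the head-to-head.

C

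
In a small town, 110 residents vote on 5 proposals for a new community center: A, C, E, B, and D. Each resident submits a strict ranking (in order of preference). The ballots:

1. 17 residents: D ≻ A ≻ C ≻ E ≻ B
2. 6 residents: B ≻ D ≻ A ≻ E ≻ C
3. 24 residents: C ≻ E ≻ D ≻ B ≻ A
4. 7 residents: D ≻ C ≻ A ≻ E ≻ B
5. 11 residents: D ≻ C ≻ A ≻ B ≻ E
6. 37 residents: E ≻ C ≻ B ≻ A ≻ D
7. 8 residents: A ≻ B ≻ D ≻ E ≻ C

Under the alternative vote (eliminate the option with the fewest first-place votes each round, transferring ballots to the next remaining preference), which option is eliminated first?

B

Round 1: A 8, C 24, E 37, B 6, D 35. Eliminate B.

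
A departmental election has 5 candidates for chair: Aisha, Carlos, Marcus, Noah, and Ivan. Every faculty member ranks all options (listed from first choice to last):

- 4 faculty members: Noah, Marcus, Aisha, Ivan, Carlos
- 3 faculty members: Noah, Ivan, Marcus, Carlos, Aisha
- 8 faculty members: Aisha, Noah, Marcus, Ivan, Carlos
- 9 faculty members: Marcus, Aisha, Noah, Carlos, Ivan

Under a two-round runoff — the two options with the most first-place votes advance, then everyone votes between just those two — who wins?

Marcus

Round 1 first-place votes: Aisha 8, Carlos 0, Marcus 9, Noah 7, Ivan 0.
Marcus and Aisha advance.
Runoff: Marcus is preferred to Aisha by 16 voters; Aisha by 8.
Marcus wins the runoff.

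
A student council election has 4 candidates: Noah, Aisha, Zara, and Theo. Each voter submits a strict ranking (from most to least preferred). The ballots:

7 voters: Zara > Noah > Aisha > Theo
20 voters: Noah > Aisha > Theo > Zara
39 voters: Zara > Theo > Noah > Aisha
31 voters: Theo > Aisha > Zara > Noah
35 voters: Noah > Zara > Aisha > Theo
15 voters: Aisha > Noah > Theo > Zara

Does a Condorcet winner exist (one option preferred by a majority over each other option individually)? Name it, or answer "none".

Zara vs Noah: 77–70 for Zara.
Zara vs Aisha: 81–66 for Zara.
Zara vs Theo: 81–66 for Zara.
Zara beats every other option head-to-head.

Zara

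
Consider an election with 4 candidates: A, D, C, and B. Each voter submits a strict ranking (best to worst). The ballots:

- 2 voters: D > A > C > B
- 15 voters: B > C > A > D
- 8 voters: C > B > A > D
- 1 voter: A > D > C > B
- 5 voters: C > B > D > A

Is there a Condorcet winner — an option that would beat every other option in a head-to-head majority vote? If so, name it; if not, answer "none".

C

C vs A: 28–3 for C.
C vs D: 28–3 for C.
C vs B: 16–15 for C.
C beats every other option head-to-head.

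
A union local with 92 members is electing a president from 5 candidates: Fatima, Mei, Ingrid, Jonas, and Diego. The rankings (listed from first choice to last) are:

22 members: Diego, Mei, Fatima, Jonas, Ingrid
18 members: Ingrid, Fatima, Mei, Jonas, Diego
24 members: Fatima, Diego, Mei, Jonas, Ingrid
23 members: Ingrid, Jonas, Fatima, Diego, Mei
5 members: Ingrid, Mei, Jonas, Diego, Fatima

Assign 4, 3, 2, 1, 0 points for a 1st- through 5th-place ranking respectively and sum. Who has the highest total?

Fatima: 22·2 + 18·3 + 24·4 + 23·2 + 5·0 = 240
Mei: 22·3 + 18·2 + 24·2 + 23·0 + 5·3 = 165
Ingrid: 22·0 + 18·4 + 24·0 + 23·4 + 5·4 = 184
Jonas: 22·1 + 18·1 + 24·1 + 23·3 + 5·2 = 143
Diego: 22·4 + 18·0 + 24·3 + 23·1 + 5·1 = 188
Fatima has the highest Borda score (240).

Fatima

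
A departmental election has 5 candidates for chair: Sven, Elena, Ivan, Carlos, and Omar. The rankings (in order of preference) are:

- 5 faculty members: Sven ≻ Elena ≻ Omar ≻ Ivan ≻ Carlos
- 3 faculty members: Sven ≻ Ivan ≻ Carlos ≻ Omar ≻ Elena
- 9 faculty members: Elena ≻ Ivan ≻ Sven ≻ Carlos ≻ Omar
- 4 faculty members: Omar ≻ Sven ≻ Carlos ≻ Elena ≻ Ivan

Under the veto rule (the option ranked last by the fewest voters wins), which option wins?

Sven

Last-place votes: Sven 0, Elena 3, Ivan 4, Carlos 5, Omar 9.
Sven is ranked last by the fewest voters, so Sven wins.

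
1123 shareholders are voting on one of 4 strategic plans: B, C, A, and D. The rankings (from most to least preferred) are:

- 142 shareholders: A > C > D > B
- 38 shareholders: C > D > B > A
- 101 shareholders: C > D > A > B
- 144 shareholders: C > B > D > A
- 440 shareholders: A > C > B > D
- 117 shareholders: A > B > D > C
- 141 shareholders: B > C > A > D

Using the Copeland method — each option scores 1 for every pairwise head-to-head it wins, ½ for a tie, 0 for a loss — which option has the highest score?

B: beats D; loses to C and A → score 1.
C: beats B and D; loses to A → score 2.
A: beats B, C, and D → score 3.
D: loses to B, C, and A → score 0.
A has the best pairwise record.

A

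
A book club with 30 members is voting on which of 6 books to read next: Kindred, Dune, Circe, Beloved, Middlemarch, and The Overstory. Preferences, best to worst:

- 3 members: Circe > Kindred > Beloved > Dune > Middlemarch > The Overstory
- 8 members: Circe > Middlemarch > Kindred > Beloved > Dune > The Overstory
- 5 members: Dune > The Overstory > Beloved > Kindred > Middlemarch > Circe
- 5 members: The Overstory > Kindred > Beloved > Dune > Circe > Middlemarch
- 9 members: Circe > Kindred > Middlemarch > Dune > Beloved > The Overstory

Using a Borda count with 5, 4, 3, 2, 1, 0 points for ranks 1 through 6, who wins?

Kindred: 3·4 + 8·3 + 5·2 + 5·4 + 9·4 = 102
Dune: 3·2 + 8·1 + 5·5 + 5·2 + 9·2 = 67
Circe: 3·5 + 8·5 + 5·0 + 5·1 + 9·5 = 105
Beloved: 3·3 + 8·2 + 5·3 + 5·3 + 9·1 = 64
Middlemarch: 3·1 + 8·4 + 5·1 + 5·0 + 9·3 = 67
The Overstory: 3·0 + 8·0 + 5·4 + 5·5 + 9·0 = 45
Circe has the highest Borda score (105).

Circe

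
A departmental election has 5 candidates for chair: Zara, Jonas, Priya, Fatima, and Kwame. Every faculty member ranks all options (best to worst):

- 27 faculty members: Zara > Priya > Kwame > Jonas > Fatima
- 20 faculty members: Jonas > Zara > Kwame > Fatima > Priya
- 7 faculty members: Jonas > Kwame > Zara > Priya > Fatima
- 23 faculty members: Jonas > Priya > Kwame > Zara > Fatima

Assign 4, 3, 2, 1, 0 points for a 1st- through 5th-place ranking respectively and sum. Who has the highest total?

Jonas

Zara: 27·4 + 20·3 + 7·2 + 23·1 = 205
Jonas: 27·1 + 20·4 + 7·4 + 23·4 = 227
Priya: 27·3 + 20·0 + 7·1 + 23·3 = 157
Fatima: 27·0 + 20·1 + 7·0 + 23·0 = 20
Kwame: 27·2 + 20·2 + 7·3 + 23·2 = 161
Jonas has the highest Borda score (227).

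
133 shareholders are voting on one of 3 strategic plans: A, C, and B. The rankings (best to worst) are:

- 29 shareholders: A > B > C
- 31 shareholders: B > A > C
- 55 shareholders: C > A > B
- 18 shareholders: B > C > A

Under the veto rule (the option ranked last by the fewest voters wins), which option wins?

Last-place votes: A 18, C 60, B 55.
A is ranked last by the fewest voters, so A wins.

A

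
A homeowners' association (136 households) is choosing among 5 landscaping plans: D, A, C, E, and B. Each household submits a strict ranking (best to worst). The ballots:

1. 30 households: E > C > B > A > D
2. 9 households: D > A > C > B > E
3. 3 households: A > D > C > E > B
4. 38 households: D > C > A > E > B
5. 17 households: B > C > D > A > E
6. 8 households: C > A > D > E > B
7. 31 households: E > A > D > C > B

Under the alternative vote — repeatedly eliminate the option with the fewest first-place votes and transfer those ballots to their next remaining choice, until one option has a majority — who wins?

D

Round 1: D 47, A 3, C 8, E 61, B 17. Eliminate A.
Round 2: D 50, C 8, E 61, B 17. Eliminate C.
Round 3: D 58, E 61, B 17. Eliminate B.
Round 4: D 75, E 61. D has a majority.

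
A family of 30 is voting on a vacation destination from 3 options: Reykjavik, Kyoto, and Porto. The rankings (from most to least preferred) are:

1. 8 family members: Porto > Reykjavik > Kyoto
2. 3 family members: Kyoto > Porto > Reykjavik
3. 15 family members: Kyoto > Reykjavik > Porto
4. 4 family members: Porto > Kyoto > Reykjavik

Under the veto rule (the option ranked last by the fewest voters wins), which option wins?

Last-place votes: Reykjavik 7, Kyoto 8, Porto 15.
Reykjavik is ranked last by the fewest voters, so Reykjavik wins.

Reykjavik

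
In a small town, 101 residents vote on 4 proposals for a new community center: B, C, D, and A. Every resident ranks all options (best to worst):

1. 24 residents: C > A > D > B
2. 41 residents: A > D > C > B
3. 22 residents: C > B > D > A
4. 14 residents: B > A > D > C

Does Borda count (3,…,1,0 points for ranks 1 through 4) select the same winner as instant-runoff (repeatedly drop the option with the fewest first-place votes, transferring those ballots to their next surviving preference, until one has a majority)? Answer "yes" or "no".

yes

Borda — scores: B 86, C 179, D 142, A 199. Winner: A.
Instant-runoff — R1 B 14, C 46, D 0, A 41 (D out); R2 B 14, C 46, A 41 (B out); R3 C 46, A 55 (A winner). Winner: A.
The two methods agree.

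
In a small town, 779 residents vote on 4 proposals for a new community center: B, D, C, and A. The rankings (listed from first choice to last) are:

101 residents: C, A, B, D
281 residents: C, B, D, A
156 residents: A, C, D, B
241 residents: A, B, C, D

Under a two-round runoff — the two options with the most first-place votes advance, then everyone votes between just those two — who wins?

Round 1 first-place votes: B 0, D 0, C 382, A 397.
A and C advance.
Runoff: A is preferred to C by 397 voters; C by 382.
A wins the runoff.

A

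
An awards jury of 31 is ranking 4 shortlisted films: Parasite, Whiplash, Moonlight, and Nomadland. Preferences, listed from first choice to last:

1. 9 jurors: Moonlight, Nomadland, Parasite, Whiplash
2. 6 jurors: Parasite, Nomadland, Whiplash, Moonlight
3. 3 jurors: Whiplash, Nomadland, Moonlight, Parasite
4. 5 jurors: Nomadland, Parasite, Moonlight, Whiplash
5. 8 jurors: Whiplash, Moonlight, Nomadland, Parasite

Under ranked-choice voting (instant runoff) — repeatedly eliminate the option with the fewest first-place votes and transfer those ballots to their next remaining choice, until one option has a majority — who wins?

Round 1: Parasite 6, Whiplash 11, Moonlight 9, Nomadland 5. Eliminate Nomadland.
Round 2: Parasite 11, Whiplash 11, Moonlight 9. Eliminate Moonlight.
Round 3: Parasite 20, Whiplash 11. Parasite has a majority.

Parasite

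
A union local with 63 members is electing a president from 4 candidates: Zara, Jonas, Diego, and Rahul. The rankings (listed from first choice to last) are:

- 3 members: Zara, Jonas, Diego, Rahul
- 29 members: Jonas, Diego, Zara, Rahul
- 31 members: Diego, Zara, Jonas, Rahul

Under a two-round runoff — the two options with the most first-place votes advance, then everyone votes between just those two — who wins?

Round 1 first-place votes: Zara 3, Jonas 29, Diego 31, Rahul 0.
Diego and Jonas advance.
Runoff: Diego is preferred to Jonas by 31 voters; Jonas by 32.
Jonas wins the runoff.

Jonas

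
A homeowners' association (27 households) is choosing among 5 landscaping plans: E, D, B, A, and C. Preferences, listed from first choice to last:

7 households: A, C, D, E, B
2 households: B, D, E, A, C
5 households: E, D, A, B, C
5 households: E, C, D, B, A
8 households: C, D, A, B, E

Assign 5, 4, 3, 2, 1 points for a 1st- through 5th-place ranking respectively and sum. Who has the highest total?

D

E: 7·2 + 2·3 + 5·5 + 5·5 + 8·1 = 78
D: 7·3 + 2·4 + 5·4 + 5·3 + 8·4 = 96
B: 7·1 + 2·5 + 5·2 + 5·2 + 8·2 = 53
A: 7·5 + 2·2 + 5·3 + 5·1 + 8·3 = 83
C: 7·4 + 2·1 + 5·1 + 5·4 + 8·5 = 95
D has the highest Borda score (96).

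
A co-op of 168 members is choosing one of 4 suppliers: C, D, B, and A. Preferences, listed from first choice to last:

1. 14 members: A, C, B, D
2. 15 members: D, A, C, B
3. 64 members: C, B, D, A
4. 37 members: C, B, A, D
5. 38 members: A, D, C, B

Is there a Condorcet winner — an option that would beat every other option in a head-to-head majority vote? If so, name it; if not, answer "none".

C vs D: 115–53 for C.
C vs B: 168–0 for C.
C vs A: 101–67 for C.
C beats every other option head-to-head.

C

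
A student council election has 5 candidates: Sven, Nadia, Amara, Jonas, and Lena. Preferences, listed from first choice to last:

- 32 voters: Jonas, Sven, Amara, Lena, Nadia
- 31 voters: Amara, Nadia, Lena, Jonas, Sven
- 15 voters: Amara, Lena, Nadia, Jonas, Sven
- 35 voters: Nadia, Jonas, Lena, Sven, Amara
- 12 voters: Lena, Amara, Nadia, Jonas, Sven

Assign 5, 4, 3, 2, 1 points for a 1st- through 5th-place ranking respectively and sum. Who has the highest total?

Sven: 32·4 + 31·1 + 15·1 + 35·2 + 12·1 = 256
Nadia: 32·1 + 31·4 + 15·3 + 35·5 + 12·3 = 412
Amara: 32·3 + 31·5 + 15·5 + 35·1 + 12·4 = 409
Jonas: 32·5 + 31·2 + 15·2 + 35·4 + 12·2 = 416
Lena: 32·2 + 31·3 + 15·4 + 35·3 + 12·5 = 382
Jonas has the highest Borda score (416).

Jonas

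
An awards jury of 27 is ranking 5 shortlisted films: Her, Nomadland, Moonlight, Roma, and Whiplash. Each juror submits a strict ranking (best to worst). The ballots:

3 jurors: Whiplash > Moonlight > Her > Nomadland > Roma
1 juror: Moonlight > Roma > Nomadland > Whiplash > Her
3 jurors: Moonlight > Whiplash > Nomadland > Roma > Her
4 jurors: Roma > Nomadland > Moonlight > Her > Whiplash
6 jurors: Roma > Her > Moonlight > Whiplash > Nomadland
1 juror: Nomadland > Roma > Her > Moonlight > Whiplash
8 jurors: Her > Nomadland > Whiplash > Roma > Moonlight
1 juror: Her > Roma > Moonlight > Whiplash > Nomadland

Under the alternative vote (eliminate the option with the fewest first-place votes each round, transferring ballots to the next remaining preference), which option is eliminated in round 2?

Round 1: Her 9, Nomadland 1, Moonlight 4, Roma 10, Whiplash 3. Eliminate Nomadland.
Round 2: Her 9, Moonlight 4, Roma 11, Whiplash 3. Eliminate Whiplash.

Whiplash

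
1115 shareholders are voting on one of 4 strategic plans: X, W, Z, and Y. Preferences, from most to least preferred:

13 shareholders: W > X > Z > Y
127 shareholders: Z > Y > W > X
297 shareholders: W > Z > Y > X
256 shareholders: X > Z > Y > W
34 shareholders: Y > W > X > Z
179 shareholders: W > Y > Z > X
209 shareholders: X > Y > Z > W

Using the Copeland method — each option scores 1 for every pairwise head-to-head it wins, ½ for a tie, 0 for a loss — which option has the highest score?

Z

X: loses to W, Z, and Y → score 0.
W: beats X; loses to Z and Y → score 1.
Z: beats X, W, and Y → score 3.
Y: beats X and W; loses to Z → score 2.
Z has the best pairwise record.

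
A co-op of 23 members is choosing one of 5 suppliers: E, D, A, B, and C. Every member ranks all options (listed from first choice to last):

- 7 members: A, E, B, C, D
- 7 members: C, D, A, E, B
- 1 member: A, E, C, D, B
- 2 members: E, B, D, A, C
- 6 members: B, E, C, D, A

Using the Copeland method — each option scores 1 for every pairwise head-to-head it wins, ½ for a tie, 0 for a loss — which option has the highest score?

E: beats D, B, and C; loses to A → score 3.
D: beats A; loses to E, B, and C → score 1.
A: beats E and B; loses to D and C → score 2.
B: beats D and C; loses to E and A → score 2.
C: beats D and A; loses to E and B → score 2.
E has the best pairwise record.

E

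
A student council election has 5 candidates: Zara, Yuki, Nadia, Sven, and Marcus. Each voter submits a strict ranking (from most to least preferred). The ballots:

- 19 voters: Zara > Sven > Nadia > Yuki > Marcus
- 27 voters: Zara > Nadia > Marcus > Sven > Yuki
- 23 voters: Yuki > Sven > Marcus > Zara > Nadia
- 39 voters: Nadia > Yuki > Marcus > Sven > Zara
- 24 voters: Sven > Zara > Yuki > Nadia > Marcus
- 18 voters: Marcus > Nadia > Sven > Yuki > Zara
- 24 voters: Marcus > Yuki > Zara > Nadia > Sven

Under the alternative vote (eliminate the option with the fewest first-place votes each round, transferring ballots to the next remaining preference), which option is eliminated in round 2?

Round 1: Zara 46, Yuki 23, Nadia 39, Sven 24, Marcus 42. Eliminate Yuki.
Round 2: Zara 46, Nadia 39, Sven 47, Marcus 42. Eliminate Nadia.

Nadia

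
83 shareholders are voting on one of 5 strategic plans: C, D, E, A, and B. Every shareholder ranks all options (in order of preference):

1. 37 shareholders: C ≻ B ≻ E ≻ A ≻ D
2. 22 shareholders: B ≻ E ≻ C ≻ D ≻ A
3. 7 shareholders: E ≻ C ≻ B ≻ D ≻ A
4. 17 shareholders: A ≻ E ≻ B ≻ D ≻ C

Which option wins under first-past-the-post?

First-place votes: C 37, D 0, E 7, A 17, B 22.
C has the most first-place votes.

C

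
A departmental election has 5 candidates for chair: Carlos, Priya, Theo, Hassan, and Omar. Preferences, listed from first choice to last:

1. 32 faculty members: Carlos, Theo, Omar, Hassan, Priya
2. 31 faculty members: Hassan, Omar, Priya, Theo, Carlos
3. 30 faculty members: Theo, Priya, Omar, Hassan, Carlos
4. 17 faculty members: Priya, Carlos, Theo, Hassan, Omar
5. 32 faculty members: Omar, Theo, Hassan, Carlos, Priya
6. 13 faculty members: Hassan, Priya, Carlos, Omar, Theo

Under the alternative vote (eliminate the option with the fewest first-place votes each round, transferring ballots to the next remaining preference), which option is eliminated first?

Round 1: Carlos 32, Priya 17, Theo 30, Hassan 44, Omar 32. Eliminate Priya.

Priya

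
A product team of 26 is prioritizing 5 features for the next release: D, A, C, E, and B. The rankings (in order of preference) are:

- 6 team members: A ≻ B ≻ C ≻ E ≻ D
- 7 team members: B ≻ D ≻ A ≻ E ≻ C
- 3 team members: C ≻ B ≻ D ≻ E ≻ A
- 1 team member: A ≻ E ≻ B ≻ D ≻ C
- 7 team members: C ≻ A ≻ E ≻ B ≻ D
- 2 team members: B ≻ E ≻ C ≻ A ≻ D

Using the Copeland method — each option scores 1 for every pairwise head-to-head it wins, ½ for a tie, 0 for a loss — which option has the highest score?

A

D: loses to A, C, E, and B → score 0.
A: beats D, C, E, and B → score 4.
C: beats D and E; loses to A and B → score 2.
E: beats D; loses to A, C, and B → score 1.
B: beats D, C, and E; loses to A → score 3.
A has the best pairwise record.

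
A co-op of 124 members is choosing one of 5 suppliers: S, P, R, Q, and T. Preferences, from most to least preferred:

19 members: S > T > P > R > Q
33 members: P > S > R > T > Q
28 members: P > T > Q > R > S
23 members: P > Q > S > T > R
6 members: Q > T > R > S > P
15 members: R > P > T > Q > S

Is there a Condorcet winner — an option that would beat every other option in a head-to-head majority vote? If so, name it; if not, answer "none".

P vs S: 99–25 for P.
P vs R: 103–21 for P.
P vs Q: 118–6 for P.
P vs T: 99–25 for P.
P beats every other option head-to-head.

P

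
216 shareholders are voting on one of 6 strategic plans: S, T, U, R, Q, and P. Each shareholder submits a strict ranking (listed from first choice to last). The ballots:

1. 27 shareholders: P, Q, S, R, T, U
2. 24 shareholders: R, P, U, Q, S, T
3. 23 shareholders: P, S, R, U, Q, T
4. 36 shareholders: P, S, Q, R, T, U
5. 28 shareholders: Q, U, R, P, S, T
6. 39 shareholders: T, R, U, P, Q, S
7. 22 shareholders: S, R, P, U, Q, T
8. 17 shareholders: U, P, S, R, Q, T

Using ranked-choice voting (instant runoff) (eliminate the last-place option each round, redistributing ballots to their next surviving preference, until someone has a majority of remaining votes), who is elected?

R

Round 1: S 22, T 39, U 17, R 24, Q 28, P 86. Eliminate U.
Round 2: S 22, T 39, R 24, Q 28, P 103. Eliminate S.
Round 3: T 39, R 46, Q 28, P 103. Eliminate Q.
Round 4: T 39, R 74, P 103. Eliminate T.
Round 5: R 113, P 103. R has a majority.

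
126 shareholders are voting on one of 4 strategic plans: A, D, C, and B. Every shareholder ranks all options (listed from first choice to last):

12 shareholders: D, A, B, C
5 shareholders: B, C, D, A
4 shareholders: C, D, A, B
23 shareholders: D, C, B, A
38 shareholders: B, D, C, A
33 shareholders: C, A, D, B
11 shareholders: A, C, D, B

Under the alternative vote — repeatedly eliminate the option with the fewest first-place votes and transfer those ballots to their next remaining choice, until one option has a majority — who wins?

C

Round 1: A 11, D 35, C 37, B 43. Eliminate A.
Round 2: D 35, C 48, B 43. Eliminate D.
Round 3: C 71, B 55. C has a majority.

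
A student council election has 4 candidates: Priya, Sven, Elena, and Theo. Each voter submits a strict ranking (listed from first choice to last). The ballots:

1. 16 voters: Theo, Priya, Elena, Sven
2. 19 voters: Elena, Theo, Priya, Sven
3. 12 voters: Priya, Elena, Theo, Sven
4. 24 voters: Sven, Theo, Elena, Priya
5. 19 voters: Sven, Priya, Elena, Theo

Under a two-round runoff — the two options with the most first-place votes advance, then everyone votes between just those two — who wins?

Elena

Round 1 first-place votes: Priya 12, Sven 43, Elena 19, Theo 16.
Sven and Elena advance.
Runoff: Sven is preferred to Elena by 43 voters; Elena by 47.
Elena wins the runoff.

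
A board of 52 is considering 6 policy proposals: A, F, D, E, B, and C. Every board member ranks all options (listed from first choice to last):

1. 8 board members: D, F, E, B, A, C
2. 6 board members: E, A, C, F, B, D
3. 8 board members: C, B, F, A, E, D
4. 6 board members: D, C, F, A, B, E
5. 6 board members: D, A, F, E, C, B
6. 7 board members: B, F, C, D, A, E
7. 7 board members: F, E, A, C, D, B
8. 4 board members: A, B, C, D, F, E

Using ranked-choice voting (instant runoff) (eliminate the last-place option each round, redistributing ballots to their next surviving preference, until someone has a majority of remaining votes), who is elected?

C

Round 1: A 4, F 7, D 20, E 6, B 7, C 8. Eliminate A.
Round 2: F 7, D 20, E 6, B 11, C 8. Eliminate E.
Round 3: F 7, D 20, B 11, C 14. Eliminate F.
Round 4: D 20, B 11, C 21. Eliminate B.
Round 5: D 20, C 32. C has a majority.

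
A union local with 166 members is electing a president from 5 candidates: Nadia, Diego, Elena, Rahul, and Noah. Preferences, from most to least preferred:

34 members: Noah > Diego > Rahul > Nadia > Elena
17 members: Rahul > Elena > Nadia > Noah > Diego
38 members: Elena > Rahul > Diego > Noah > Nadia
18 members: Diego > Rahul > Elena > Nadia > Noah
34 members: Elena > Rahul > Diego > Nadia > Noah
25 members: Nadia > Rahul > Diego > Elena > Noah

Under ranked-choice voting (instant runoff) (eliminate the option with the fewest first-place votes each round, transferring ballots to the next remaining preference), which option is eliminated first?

Round 1: Nadia 25, Diego 18, Elena 72, Rahul 17, Noah 34. Eliminate Rahul.

Rahul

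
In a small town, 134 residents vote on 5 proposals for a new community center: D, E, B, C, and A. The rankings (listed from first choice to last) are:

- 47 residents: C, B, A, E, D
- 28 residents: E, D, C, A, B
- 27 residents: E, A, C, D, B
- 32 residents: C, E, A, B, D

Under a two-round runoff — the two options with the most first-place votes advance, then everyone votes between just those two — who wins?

C

Round 1 first-place votes: D 0, E 55, B 0, C 79, A 0.
C and E advance.
Runoff: C is preferred to E by 79 voters; E by 55.
C wins the runoff.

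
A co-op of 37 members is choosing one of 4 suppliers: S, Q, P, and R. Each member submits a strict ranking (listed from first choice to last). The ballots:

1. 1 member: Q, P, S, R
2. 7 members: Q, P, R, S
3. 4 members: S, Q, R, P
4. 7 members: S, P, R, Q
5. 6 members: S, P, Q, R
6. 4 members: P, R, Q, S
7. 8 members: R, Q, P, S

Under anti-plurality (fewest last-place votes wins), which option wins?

Last-place votes: S 19, Q 7, P 4, R 7.
P is ranked last by the fewest voters, so P wins.

P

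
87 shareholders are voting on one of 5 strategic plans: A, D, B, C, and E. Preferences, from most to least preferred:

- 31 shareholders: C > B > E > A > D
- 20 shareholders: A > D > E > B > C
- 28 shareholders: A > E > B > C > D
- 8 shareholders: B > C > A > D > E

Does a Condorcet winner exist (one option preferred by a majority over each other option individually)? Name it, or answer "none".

A vs D: 87–0 for A.
A vs B: 48–39 for A.
A vs C: 48–39 for A.
A vs E: 56–31 for A.
A beats every other option head-to-head.

A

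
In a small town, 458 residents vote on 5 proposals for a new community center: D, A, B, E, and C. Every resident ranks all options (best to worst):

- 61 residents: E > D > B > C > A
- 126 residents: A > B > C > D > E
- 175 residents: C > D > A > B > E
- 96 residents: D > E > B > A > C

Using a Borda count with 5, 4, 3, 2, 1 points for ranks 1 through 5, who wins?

D: 61·4 + 126·2 + 175·4 + 96·5 = 1676
A: 61·1 + 126·5 + 175·3 + 96·2 = 1408
B: 61·3 + 126·4 + 175·2 + 96·3 = 1325
E: 61·5 + 126·1 + 175·1 + 96·4 = 990
C: 61·2 + 126·3 + 175·5 + 96·1 = 1471
D has the highest Borda score (1676).

D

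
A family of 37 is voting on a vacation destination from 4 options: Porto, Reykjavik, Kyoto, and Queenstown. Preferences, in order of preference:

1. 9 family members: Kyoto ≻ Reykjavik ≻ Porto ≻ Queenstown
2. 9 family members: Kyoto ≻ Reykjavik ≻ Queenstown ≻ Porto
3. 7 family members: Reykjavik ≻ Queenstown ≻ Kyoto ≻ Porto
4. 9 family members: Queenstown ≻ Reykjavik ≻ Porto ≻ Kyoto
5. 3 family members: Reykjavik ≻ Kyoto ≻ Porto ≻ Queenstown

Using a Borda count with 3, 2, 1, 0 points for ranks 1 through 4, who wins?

Reykjavik

Porto: 9·1 + 9·0 + 7·0 + 9·1 + 3·1 = 21
Reykjavik: 9·2 + 9·2 + 7·3 + 9·2 + 3·3 = 84
Kyoto: 9·3 + 9·3 + 7·1 + 9·0 + 3·2 = 67
Queenstown: 9·0 + 9·1 + 7·2 + 9·3 + 3·0 = 50
Reykjavik has the highest Borda score (84).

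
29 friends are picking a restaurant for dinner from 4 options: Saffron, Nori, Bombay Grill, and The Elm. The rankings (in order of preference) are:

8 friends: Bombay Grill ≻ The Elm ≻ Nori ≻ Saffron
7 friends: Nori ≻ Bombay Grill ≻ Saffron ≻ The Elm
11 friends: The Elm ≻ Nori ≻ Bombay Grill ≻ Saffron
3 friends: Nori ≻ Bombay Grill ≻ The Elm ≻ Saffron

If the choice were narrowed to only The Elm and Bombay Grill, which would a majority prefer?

Voters preferring The Elm to Bombay Grill: 11; preferring Bombay Grill to The Elm: 18.
Bombay Grill wins the head-to-head.

Bombay Grill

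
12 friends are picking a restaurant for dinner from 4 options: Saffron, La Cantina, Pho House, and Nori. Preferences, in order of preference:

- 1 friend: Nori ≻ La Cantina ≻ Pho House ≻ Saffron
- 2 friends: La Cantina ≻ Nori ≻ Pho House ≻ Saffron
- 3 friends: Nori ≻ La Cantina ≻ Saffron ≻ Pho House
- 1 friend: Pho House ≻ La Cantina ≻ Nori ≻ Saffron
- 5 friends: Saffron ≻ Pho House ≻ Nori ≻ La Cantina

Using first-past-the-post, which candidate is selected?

First-place votes: Saffron 5, La Cantina 2, Pho House 1, Nori 4.
Saffron has the most first-place votes.

Saffron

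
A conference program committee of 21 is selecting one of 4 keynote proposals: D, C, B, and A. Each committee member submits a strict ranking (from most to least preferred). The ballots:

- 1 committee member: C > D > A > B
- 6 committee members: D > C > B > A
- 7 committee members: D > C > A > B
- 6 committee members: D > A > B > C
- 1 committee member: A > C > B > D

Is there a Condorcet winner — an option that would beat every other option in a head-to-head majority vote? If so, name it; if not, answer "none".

D

D vs C: 19–2 for D.
D vs B: 20–1 for D.
D vs A: 20–1 for D.
D beats every other option head-to-head.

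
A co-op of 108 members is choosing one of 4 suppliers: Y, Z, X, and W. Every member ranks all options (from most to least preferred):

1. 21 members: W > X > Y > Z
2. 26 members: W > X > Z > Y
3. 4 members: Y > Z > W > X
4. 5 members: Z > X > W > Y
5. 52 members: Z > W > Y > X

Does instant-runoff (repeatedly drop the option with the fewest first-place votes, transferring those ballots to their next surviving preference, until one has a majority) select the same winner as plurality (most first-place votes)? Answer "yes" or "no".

yes

Instant-runoff — R1 Y 4, Z 57, X 0, W 47 (Z winner). Winner: Z.
Plurality — first-place votes: Y 4, Z 57, X 0, W 47. Winner: Z.
The two methods agree.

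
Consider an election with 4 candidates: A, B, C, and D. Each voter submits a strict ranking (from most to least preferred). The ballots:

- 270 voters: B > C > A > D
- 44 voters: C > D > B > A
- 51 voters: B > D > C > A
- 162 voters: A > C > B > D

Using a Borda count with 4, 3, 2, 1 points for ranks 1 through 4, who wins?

B

A: 270·2 + 44·1 + 51·1 + 162·4 = 1283
B: 270·4 + 44·2 + 51·4 + 162·2 = 1696
C: 270·3 + 44·4 + 51·2 + 162·3 = 1574
D: 270·1 + 44·3 + 51·3 + 162·1 = 717
B has the highest Borda score (1696).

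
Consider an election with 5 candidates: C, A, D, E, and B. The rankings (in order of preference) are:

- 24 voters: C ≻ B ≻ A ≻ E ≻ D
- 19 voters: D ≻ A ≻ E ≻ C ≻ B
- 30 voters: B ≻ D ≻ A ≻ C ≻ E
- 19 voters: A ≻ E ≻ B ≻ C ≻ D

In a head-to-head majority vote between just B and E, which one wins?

Voters preferring B to E: 54; preferring E to B: 38.
B wins the head-to-head.

B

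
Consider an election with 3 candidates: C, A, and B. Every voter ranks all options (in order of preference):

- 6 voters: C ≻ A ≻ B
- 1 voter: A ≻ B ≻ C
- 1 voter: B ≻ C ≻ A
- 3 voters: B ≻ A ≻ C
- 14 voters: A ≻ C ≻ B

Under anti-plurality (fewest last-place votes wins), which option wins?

Last-place votes: C 4, A 1, B 20.
A is ranked last by the fewest voters, so A wins.

A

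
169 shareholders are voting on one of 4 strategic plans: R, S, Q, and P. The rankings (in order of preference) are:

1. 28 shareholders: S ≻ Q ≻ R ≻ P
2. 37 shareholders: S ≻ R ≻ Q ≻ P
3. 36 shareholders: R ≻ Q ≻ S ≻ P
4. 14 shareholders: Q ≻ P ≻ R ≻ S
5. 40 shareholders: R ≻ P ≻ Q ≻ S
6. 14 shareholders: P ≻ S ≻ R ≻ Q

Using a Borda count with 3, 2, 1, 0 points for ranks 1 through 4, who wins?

R

R: 28·1 + 37·2 + 36·3 + 14·1 + 40·3 + 14·1 = 358
S: 28·3 + 37·3 + 36·1 + 14·0 + 40·0 + 14·2 = 259
Q: 28·2 + 37·1 + 36·2 + 14·3 + 40·1 + 14·0 = 247
P: 28·0 + 37·0 + 36·0 + 14·2 + 40·2 + 14·3 = 150
R has the highest Borda score (358).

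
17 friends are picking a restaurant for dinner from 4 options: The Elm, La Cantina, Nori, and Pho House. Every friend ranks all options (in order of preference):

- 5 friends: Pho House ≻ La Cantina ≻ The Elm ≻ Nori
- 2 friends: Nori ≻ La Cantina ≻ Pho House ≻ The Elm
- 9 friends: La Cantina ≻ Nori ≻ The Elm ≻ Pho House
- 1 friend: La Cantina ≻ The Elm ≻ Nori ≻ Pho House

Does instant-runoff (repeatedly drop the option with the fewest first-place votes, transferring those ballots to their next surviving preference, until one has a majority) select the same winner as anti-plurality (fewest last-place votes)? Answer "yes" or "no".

yes

Instant-runoff — R1 The Elm 0, La Cantina 10, Nori 2, Pho House 5 (La Cantina winner). Winner: La Cantina.
Anti-plurality — last-place votes: The Elm 2, La Cantina 0, Nori 5, Pho House 10. Winner: La Cantina.
The two methods agree.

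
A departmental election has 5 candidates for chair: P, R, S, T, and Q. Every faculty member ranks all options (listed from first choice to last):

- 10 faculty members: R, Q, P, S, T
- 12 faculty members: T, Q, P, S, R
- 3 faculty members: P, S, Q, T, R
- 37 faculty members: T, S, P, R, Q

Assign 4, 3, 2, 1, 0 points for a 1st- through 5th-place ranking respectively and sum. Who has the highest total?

T

P: 10·2 + 12·2 + 3·4 + 37·2 = 130
R: 10·4 + 12·0 + 3·0 + 37·1 = 77
S: 10·1 + 12·1 + 3·3 + 37·3 = 142
T: 10·0 + 12·4 + 3·1 + 37·4 = 199
Q: 10·3 + 12·3 + 3·2 + 37·0 = 72
T has the highest Borda score (199).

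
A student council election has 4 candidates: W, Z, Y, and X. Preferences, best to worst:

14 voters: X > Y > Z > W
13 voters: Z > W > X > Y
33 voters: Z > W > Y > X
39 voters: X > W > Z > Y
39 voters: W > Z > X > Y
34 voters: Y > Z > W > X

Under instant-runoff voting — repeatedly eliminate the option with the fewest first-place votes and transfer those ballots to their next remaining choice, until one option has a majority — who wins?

Z

Round 1: W 39, Z 46, Y 34, X 53. Eliminate Y.
Round 2: W 39, Z 80, X 53. Eliminate W.
Round 3: Z 119, X 53. Z has a majority.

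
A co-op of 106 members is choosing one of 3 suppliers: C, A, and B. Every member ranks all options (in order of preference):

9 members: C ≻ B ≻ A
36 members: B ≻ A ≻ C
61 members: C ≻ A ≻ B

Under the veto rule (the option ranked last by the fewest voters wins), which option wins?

Last-place votes: C 36, A 9, B 61.
A is ranked last by the fewest voters, so A wins.

A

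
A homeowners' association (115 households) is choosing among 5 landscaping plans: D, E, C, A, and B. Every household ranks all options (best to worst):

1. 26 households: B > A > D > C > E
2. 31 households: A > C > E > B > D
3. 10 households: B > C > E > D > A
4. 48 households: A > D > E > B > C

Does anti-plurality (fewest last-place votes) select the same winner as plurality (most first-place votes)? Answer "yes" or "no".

no

Anti-plurality — last-place votes: D 31, E 26, C 48, A 10, B 0. Winner: B.
Plurality — first-place votes: D 0, E 0, C 0, A 79, B 36. Winner: A.
The two methods disagree.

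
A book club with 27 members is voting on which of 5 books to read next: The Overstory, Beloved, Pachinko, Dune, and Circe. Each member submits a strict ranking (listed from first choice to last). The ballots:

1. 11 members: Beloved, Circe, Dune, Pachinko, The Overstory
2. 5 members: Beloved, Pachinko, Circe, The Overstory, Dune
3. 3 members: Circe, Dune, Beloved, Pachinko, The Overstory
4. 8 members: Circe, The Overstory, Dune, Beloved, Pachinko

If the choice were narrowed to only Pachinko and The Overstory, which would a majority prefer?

Voters preferring Pachinko to The Overstory: 19; preferring The Overstory to Pachinko: 8.
Pachinko wins the head-to-head.

Pachinko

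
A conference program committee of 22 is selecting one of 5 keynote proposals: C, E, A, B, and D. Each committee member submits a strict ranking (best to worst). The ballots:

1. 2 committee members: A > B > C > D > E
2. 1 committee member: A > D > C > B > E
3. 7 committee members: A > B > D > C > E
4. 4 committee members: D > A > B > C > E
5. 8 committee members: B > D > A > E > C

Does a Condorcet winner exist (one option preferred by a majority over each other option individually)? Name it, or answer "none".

none

Checking pairwise contests:
A beats C 22–0.
C beats E 14–8.
D beats A 12–10.
A beats B 14–8.
B beats D 17–5.
Every option loses at least one head-to-head, so there is no Condorcet winner.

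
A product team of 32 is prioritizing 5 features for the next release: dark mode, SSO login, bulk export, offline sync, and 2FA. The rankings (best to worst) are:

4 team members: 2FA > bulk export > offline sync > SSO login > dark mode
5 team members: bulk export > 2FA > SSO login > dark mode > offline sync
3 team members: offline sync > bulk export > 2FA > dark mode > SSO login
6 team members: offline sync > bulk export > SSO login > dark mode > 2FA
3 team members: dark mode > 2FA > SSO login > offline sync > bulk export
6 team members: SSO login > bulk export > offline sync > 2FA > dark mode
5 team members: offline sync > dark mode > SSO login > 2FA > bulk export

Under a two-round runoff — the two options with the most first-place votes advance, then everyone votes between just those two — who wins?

Round 1 first-place votes: dark mode 3, SSO login 6, bulk export 5, offline sync 14, 2FA 4.
offline sync and SSO login advance.
Runoff: offline sync is preferred to SSO login by 18 voters; SSO login by 14.
offline sync wins the runoff.

offline sync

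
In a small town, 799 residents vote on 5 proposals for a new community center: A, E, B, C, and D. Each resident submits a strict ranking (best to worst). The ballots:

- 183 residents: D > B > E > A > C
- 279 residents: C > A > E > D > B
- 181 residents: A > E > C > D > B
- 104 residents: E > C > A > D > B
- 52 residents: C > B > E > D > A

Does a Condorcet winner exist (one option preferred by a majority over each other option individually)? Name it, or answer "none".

none

Checking pairwise contests:
C beats A 435–364.
A beats E 460–339.
A beats B 564–235.
E beats C 468–331.
A beats D 564–235.
Every option loses at least one head-to-head, so there is no Condorcet winner.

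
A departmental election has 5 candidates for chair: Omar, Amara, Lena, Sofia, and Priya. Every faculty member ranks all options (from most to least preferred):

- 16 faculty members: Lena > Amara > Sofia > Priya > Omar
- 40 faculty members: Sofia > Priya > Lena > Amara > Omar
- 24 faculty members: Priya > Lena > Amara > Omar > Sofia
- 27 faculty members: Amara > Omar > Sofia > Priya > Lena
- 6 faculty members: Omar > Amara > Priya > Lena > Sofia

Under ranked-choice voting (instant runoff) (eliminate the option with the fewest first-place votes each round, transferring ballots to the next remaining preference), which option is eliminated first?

Round 1: Omar 6, Amara 27, Lena 16, Sofia 40, Priya 24. Eliminate Omar.

Omar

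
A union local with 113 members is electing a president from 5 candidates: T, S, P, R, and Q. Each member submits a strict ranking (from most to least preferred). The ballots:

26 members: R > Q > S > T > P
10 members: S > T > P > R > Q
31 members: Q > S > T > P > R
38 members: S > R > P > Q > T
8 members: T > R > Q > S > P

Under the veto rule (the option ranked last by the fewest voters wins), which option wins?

S

Last-place votes: T 38, S 0, P 34, R 31, Q 10.
S is ranked last by the fewest voters, so S wins.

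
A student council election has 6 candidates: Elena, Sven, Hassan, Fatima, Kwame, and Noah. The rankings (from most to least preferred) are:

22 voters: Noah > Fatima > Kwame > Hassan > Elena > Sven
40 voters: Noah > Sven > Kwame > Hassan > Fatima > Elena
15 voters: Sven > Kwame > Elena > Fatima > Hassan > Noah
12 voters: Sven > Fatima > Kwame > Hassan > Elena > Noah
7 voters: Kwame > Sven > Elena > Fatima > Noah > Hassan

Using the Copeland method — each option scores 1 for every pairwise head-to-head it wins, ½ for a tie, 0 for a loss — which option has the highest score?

Noah

Elena: loses to Sven, Hassan, Fatima, Kwame, and Noah → score 0.
Sven: beats Elena, Hassan, Fatima, and Kwame; loses to Noah → score 4.
Hassan: beats Elena; loses to Sven, Fatima, Kwame, and Noah → score 1.
Fatima: beats Elena and Hassan; loses to Sven, Kwame, and Noah → score 2.
Kwame: beats Elena, Hassan, and Fatima; loses to Sven and Noah → score 3.
Noah: beats Elena, Sven, Hassan, Fatima, and Kwame → score 5.
Noah has the best pairwise record.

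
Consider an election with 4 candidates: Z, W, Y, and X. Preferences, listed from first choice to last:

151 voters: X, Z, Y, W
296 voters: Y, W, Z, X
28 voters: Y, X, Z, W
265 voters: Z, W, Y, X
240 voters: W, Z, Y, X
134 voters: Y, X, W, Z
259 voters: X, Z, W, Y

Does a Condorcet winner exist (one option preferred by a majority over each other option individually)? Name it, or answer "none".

Z

Z vs W: 703–670 for Z.
Z vs Y: 915–458 for Z.
Z vs X: 801–572 for Z.
Z beats every other option head-to-head.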